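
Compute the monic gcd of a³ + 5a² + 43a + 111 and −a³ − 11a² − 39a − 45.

Apply the Euclidean algorithm:
  a³ + 5a² + 43a + 111 = (−1)(−a³ − 11a² − 39a − 45) + (−6a² + 4a + 66)
  −a³ − 11a² − 39a − 45 = ((1/6)a + 35/18)(−6a² + 4a + 66) + (−(520/9)a − 520/3)
  −6a² + 4a + 66 = ((27/260)a − 99/260)(−(520/9)a − 520/3) + (0)
Last nonzero remainder: −(520/9)a − 520/3. Dividing through by −520/9 gives the monic gcd a + 3.

a + 3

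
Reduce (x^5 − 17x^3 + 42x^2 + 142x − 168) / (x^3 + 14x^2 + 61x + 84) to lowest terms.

(x^3 − 7x^2 + 20x − 14)/(x + 7)

By polynomial division,
  x^5 − 17x^3 + 42x^2 + 142x − 168 = (x^2 − 14x + 118)(x^3 + 14x^2 + 61x + 84) + (−840x^2 − 5880x − 10080)
  x^3 + 14x^2 + 61x + 84 = (−(1/840)x − 1/120)(−840x^2 − 5880x − 10080) + (0)
Last nonzero remainder: −840x^2 − 5880x − 10080. Dividing through by −840 gives the monic gcd x^2 + 7x + 12.
Cancel x^2 + 7x + 12 from numerator and denominator to get the reduced form.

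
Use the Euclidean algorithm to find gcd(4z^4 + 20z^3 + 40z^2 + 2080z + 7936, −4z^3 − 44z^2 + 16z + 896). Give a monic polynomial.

Euclidean algorithm in ℚ[z]:
  4z^4 + 20z^3 + 40z^2 + 2080z + 7936 = (−z + 6)(−4z^3 − 44z^2 + 16z + 896) + (320z^2 + 2880z + 2560)
  −4z^3 − 44z^2 + 16z + 896 = (−(1/80)z − 1/40)(320z^2 + 2880z + 2560) + (120z + 960)
  320z^2 + 2880z + 2560 = ((8/3)z + 8/3)(120z + 960) + (0)
Last nonzero remainder: 120z + 960. Dividing through by 120 gives the monic gcd z + 8.

z + 8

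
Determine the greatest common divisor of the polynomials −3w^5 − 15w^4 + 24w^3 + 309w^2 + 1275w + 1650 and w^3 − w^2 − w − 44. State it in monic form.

w^2 + 3w + 11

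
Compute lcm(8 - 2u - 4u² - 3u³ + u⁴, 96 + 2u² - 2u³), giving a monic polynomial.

96 - 46u² - 50u³ - u⁴ + u⁶

By polynomial division,
  u⁴ - 3u³ - 4u² - 2u + 8 = (-(1/2)u + 1)(-2u³ + 2u² + 96) + (-6u² + 46u - 88)
  -2u³ + 2u² + 96 = ((1/3)u + 20/9)(-6u² + 46u - 88) + (-(656/9)u + 2624/9)
  -6u² + 46u - 88 = ((27/328)u - 99/328)(-(656/9)u + 2624/9) + (0)
Last nonzero remainder: -(656/9)u + 2624/9. Dividing through by -656/9 gives the monic gcd u - 4.
Then lcm(f, g) = f·g / gcd(f, g); expanding and making the result monic gives the answer.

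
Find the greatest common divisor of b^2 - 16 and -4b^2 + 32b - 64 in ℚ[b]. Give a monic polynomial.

b - 4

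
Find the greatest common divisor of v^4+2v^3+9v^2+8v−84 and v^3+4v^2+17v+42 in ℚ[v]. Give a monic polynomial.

Euclidean algorithm in ℚ[v]:
  v^4+2v^3+9v^2+8v−84 = (v−2)(v^3+4v^2+17v+42) + (0)
The last nonzero remainder v^3+4v^2+17v+42 is already monic.

v^3+4v^2+17v+42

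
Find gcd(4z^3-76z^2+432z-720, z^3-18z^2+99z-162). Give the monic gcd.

z^2-9z+18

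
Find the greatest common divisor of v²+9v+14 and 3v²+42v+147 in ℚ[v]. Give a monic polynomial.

Euclidean algorithm in ℚ[v]:
  v²+9v+14 = (1/3)(3v²+42v+147) + (−5v−35)
  3v²+42v+147 = (−(3/5)v−21/5)(−5v−35) + (0)
Last nonzero remainder: −5v−35. Dividing through by −5 gives the monic gcd v+7.

v+7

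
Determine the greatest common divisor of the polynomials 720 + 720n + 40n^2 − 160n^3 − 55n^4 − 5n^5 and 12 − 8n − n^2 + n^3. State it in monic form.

−6 + n + n^2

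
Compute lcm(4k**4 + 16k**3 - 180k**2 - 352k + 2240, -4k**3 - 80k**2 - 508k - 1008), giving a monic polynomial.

k**6 + 17k**5 + 43k**4 - 529k**3 - 2204k**2 + 4112k + 20160

Euclidean algorithm in ℚ[k]:
  4k**4 + 16k**3 - 180k**2 - 352k + 2240 = (-k + 16)(-4k**3 - 80k**2 - 508k - 1008) + (592k**2 + 6768k + 18368)
  -4k**3 - 80k**2 - 508k - 1008 = (-(1/148)k - 317/5476)(592k**2 + 6768k + 18368) + ((10816/1369)k + 75712/1369)
  592k**2 + 6768k + 18368 = ((50653/676)k + 56129/169)((10816/1369)k + 75712/1369) + (0)
Last nonzero remainder: (10816/1369)k + 75712/1369. Dividing through by 10816/1369 gives the monic gcd k + 7.
Then lcm(f, g) = f·g / gcd(f, g); expanding and making the result monic gives the answer.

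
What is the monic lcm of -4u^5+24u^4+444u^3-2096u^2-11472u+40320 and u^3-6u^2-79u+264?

u^6-17u^5-45u^4+1745u^3-2896u^2-41628u+110880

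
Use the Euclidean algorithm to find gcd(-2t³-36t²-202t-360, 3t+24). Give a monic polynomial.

1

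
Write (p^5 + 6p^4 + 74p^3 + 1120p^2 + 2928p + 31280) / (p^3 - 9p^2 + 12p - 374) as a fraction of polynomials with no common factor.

Repeated division with remainder:
  p^5 + 6p^4 + 74p^3 + 1120p^2 + 2928p + 31280 = (p^2 + 15p + 197)(p^3 - 9p^2 + 12p - 374) + (3087p^2 + 6174p + 104958)
  p^3 - 9p^2 + 12p - 374 = ((1/3087)p - 11/3087)(3087p^2 + 6174p + 104958) + (0)
Last nonzero remainder: 3087p^2 + 6174p + 104958. Dividing through by 3087 gives the monic gcd p^2 + 2p + 34.
Cancel p^2 + 2p + 34 from numerator and denominator to get the reduced form.

(p^3 + 4p^2 + 32p + 920)/(p - 11)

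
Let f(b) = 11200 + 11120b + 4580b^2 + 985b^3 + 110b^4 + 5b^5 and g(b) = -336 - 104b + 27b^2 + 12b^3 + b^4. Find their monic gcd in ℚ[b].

Euclidean algorithm in ℚ[b]:
  5b^5 + 110b^4 + 985b^3 + 4580b^2 + 11120b + 11200 = (5b + 50)(b^4 + 12b^3 + 27b^2 - 104b - 336) + (250b^3 + 3750b^2 + 18000b + 28000)
  b^4 + 12b^3 + 27b^2 - 104b - 336 = ((1/250)b - 3/250)(250b^3 + 3750b^2 + 18000b + 28000) + (0)
Last nonzero remainder: 250b^3 + 3750b^2 + 18000b + 28000. Dividing through by 250 gives the monic gcd b^3 + 15b^2 + 72b + 112.

112 + 72b + 15b^2 + b^3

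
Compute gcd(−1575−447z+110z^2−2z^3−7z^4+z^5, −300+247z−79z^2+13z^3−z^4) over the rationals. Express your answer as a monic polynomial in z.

By polynomial division,
  z^5−7z^4−2z^3+110z^2−447z−1575 = (−z−6)(−z^4+13z^3−79z^2+247z−300) + (−3z^3−117z^2+735z−3375)
  −z^4+13z^3−79z^2+247z−300 = ((1/3)z−52/3)(−3z^3−117z^2+735z−3375) + (−2352z^2+14112z−58800)
  −3z^3−117z^2+735z−3375 = ((1/784)z+45/784)(−2352z^2+14112z−58800) + (0)
Last nonzero remainder: −2352z^2+14112z−58800. Dividing through by −2352 gives the monic gcd z^2−6z+25.

25−6z+z^2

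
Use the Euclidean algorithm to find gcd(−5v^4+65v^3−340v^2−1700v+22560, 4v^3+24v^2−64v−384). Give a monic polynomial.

Euclidean algorithm in ℚ[v]:
  −5v^4+65v^3−340v^2−1700v+22560 = (−(5/4)v+95/4)(4v^3+24v^2−64v−384) + (−990v^2−660v+31680)
  4v^3+24v^2−64v−384 = (−(2/495)v−32/1485)(−990v^2−660v+31680) + ((448/9)v+896/3)
  −990v^2−660v+31680 = (−(4455/224)v+1485/14)((448/9)v+896/3) + (0)
Last nonzero remainder: (448/9)v+896/3. Dividing through by 448/9 gives the monic gcd v+6.

v+6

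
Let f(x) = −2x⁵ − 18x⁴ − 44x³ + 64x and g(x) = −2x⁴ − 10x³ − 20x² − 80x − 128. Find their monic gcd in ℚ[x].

Repeated division with remainder:
  −2x⁵ − 18x⁴ − 44x³ + 64x = (x + 4)(−2x⁴ − 10x³ − 20x² − 80x − 128) + (16x³ + 160x² + 512x + 512)
  −2x⁴ − 10x³ − 20x² − 80x − 128 = (−(1/8)x + 5/8)(16x³ + 160x² + 512x + 512) + (−56x² − 336x − 448)
  16x³ + 160x² + 512x + 512 = (−(2/7)x − 8/7)(−56x² − 336x − 448) + (0)
Last nonzero remainder: −56x² − 336x − 448. Dividing through by −56 gives the monic gcd x² + 6x + 8.

x² + 6x + 8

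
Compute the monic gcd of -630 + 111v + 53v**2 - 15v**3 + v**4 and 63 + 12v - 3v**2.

Repeated division with remainder:
  v**4 - 15v**3 + 53v**2 + 111v - 630 = (-(1/3)v**2 + (11/3)v - 10)(-3v**2 + 12v + 63) + (0)
Last nonzero remainder: -3v**2 + 12v + 63. Dividing through by -3 gives the monic gcd v**2 - 4v - 21.

-21 - 4v + v**2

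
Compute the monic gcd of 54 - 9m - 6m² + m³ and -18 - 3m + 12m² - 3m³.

Repeated division with remainder:
  m³ - 6m² - 9m + 54 = (-1/3)(-3m³ + 12m² - 3m - 18) + (-2m² - 10m + 48)
  -3m³ + 12m² - 3m - 18 = ((3/2)m - 27/2)(-2m² - 10m + 48) + (-210m + 630)
  -2m² - 10m + 48 = ((1/105)m + 8/105)(-210m + 630) + (0)
Last nonzero remainder: -210m + 630. Dividing through by -210 gives the monic gcd m - 3.

-3 + m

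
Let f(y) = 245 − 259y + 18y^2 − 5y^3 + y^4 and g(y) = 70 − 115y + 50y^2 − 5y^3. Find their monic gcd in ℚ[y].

Repeated division with remainder:
  y^4 − 5y^3 + 18y^2 − 259y + 245 = (−(1/5)y − 1)(−5y^3 + 50y^2 − 115y + 70) + (45y^2 − 360y + 315)
  −5y^3 + 50y^2 − 115y + 70 = (−(1/9)y + 2/9)(45y^2 − 360y + 315) + (0)
Last nonzero remainder: 45y^2 − 360y + 315. Dividing through by 45 gives the monic gcd y^2 − 8y + 7.

7 − 8y + y^2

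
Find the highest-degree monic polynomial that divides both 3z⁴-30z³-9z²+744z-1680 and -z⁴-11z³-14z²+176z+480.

z²+z-20

Euclidean algorithm in ℚ[z]:
  3z⁴-30z³-9z²+744z-1680 = (-3)(-z⁴-11z³-14z²+176z+480) + (-63z³-51z²+1272z-240)
  -z⁴-11z³-14z²+176z+480 = ((1/63)z+214/1323)(-63z³-51z²+1272z-240) + (-(11440/441)z²-(11440/441)z+228800/441)
  -63z³-51z²+1272z-240 = ((27783/11440)z-1323/2860)(-(11440/441)z²-(11440/441)z+228800/441) + (0)
Last nonzero remainder: -(11440/441)z²-(11440/441)z+228800/441. Dividing through by -11440/441 gives the monic gcd z²+z-20.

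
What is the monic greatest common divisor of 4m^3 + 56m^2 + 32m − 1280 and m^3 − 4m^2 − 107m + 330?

Euclidean algorithm in ℚ[m]:
  4m^3 + 56m^2 + 32m − 1280 = (4)(m^3 − 4m^2 − 107m + 330) + (72m^2 + 460m − 2600)
  m^3 − 4m^2 − 107m + 330 = ((1/72)m − 187/1296)(72m^2 + 460m − 2600) + (−(1463/324)m − 7315/162)
  72m^2 + 460m − 2600 = (−(23328/1463)m + 84240/1463)(−(1463/324)m − 7315/162) + (0)
Last nonzero remainder: −(1463/324)m − 7315/162. Dividing through by −1463/324 gives the monic gcd m + 10.

m + 10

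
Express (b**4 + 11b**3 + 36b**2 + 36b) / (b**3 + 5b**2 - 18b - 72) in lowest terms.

(b**2 + 2b)/(b - 4)

By polynomial division,
  b**4 + 11b**3 + 36b**2 + 36b = (b + 6)(b**3 + 5b**2 - 18b - 72) + (24b**2 + 216b + 432)
  b**3 + 5b**2 - 18b - 72 = ((1/24)b - 1/6)(24b**2 + 216b + 432) + (0)
Last nonzero remainder: 24b**2 + 216b + 432. Dividing through by 24 gives the monic gcd b**2 + 9b + 18.
Cancel b**2 + 9b + 18 from numerator and denominator to get the reduced form.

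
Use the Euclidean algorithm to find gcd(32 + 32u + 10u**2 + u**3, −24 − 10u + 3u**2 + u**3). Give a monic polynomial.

8 + 6u + u**2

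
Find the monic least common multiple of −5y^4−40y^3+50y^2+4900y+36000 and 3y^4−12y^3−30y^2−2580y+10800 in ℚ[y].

y^5+4y^4−42y^3−940y^2−3280y+28800

Apply the Euclidean algorithm:
  −5y^4−40y^3+50y^2+4900y+36000 = (−5/3)(3y^4−12y^3−30y^2−2580y+10800) + (−60y^3+600y+54000)
  3y^4−12y^3−30y^2−2580y+10800 = (−(1/20)y+1/5)(−60y^3+600y+54000) + (0)
Last nonzero remainder: −60y^3+600y+54000. Dividing through by −60 gives the monic gcd y^3−10y−900.
Then lcm(f, g) = f·g / gcd(f, g); expanding and making the result monic gives the answer.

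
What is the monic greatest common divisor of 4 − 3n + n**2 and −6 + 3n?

1

Repeated division with remainder:
  n**2 − 3n + 4 = ((1/3)n − 1/3)(3n − 6) + (2)
  3n − 6 = ((3/2)n − 3)(2) + (0)
The last nonzero remainder is the constant 2, so the polynomials are coprime and gcd = 1.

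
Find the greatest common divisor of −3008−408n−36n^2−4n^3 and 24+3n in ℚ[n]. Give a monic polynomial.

8+n

By polynomial division,
  −4n^3−36n^2−408n−3008 = (−(4/3)n^2−(4/3)n−376/3)(3n+24) + (0)
Last nonzero remainder: 3n+24. Dividing through by 3 gives the monic gcd n+8.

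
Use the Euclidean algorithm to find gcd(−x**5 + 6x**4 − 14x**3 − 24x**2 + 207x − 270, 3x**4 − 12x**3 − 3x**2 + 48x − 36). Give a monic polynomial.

Repeated division with remainder:
  −x**5 + 6x**4 − 14x**3 − 24x**2 + 207x − 270 = (−(1/3)x + 2/3)(3x**4 − 12x**3 − 3x**2 + 48x − 36) + (−7x**3 − 6x**2 + 163x − 246)
  3x**4 − 12x**3 − 3x**2 + 48x − 36 = (−(3/7)x + 102/49)(−7x**3 − 6x**2 + 163x − 246) + ((3888/49)x**2 − (19440/49)x + 23328/49)
  −7x**3 − 6x**2 + 163x − 246 = (−(343/3888)x − 2009/3888)((3888/49)x**2 − (19440/49)x + 23328/49) + (0)
Last nonzero remainder: (3888/49)x**2 − (19440/49)x + 23328/49. Dividing through by 3888/49 gives the monic gcd x**2 − 5x + 6.

x**2 − 5x + 6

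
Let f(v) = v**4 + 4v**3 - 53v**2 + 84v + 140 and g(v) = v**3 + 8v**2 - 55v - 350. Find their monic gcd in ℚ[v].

v + 10

Euclidean algorithm in ℚ[v]:
  v**4 + 4v**3 - 53v**2 + 84v + 140 = (v - 4)(v**3 + 8v**2 - 55v - 350) + (34v**2 + 214v - 1260)
  v**3 + 8v**2 - 55v - 350 = ((1/34)v + 29/578)(34v**2 + 214v - 1260) + (-(8288/289)v - 82880/289)
  34v**2 + 214v - 1260 = (-(4913/4144)v + 2601/592)(-(8288/289)v - 82880/289) + (0)
Last nonzero remainder: -(8288/289)v - 82880/289. Dividing through by -8288/289 gives the monic gcd v + 10.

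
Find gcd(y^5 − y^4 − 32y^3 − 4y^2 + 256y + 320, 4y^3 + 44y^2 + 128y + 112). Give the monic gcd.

Apply the Euclidean algorithm:
  y^5 − y^4 − 32y^3 − 4y^2 + 256y + 320 = ((1/4)y^2 − 3y + 17)(4y^3 + 44y^2 + 128y + 112) + (−396y^2 − 1584y − 1584)
  4y^3 + 44y^2 + 128y + 112 = (−(1/99)y − 7/99)(−396y^2 − 1584y − 1584) + (0)
Last nonzero remainder: −396y^2 − 1584y − 1584. Dividing through by −396 gives the monic gcd y^2 + 4y + 4.

y^2 + 4y + 4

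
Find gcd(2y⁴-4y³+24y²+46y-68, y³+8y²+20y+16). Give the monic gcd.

y+2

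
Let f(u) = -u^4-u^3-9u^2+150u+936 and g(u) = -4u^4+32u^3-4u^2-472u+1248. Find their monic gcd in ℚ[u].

Apply the Euclidean algorithm:
  -u^4-u^3-9u^2+150u+936 = (1/4)(-4u^4+32u^3-4u^2-472u+1248) + (-9u^3-8u^2+268u+624)
  -4u^4+32u^3-4u^2-472u+1248 = ((4/9)u-320/81)(-9u^3-8u^2+268u+624) + (-(12532/81)u^2+(25064/81)u+100256/27)
  -9u^3-8u^2+268u+624 = ((729/12532)u+81/482)(-(12532/81)u^2+(25064/81)u+100256/27) + (0)
Last nonzero remainder: -(12532/81)u^2+(25064/81)u+100256/27. Dividing through by -12532/81 gives the monic gcd u^2-2u-24.

u^2-2u-24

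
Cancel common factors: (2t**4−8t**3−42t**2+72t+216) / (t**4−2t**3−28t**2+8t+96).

(2t**2−18)/(t**2+2t−8)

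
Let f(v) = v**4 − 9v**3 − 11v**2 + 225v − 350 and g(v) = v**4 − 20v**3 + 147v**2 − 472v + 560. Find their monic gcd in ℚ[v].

v**2 − 12v + 35

By polynomial division,
  v**4 − 9v**3 − 11v**2 + 225v − 350 = (v**4 − 20v**3 + 147v**2 − 472v + 560) + (11v**3 − 158v**2 + 697v − 910)
  v**4 − 20v**3 + 147v**2 − 472v + 560 = ((1/11)v − 62/121)(11v**3 − 158v**2 + 697v − 910) + ((324/121)v**2 − (3888/121)v + 11340/121)
  11v**3 − 158v**2 + 697v − 910 = ((1331/324)v − 1573/162)((324/121)v**2 − (3888/121)v + 11340/121) + (0)
Last nonzero remainder: (324/121)v**2 − (3888/121)v + 11340/121. Dividing through by 324/121 gives the monic gcd v**2 − 12v + 35.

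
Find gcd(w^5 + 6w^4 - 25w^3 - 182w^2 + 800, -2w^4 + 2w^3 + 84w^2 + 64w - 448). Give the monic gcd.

Repeated division with remainder:
  w^5 + 6w^4 - 25w^3 - 182w^2 + 800 = (-(1/2)w - 7/2)(-2w^4 + 2w^3 + 84w^2 + 64w - 448) + (24w^3 + 144w^2 - 768)
  -2w^4 + 2w^3 + 84w^2 + 64w - 448 = (-(1/12)w + 7/12)(24w^3 + 144w^2 - 768) + (0)
Last nonzero remainder: 24w^3 + 144w^2 - 768. Dividing through by 24 gives the monic gcd w^3 + 6w^2 - 32.

w^3 + 6w^2 - 32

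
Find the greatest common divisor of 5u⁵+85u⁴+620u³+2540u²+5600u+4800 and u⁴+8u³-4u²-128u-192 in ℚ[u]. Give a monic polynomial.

u³+12u²+44u+48

Repeated division with remainder:
  5u⁵+85u⁴+620u³+2540u²+5600u+4800 = (5u+45)(u⁴+8u³-4u²-128u-192) + (280u³+3360u²+12320u+13440)
  u⁴+8u³-4u²-128u-192 = ((1/280)u-1/70)(280u³+3360u²+12320u+13440) + (0)
Last nonzero remainder: 280u³+3360u²+12320u+13440. Dividing through by 280 gives the monic gcd u³+12u²+44u+48.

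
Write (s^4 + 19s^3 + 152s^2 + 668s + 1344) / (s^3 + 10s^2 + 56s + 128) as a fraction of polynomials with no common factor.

(s^2 + 13s + 42)/(s + 4)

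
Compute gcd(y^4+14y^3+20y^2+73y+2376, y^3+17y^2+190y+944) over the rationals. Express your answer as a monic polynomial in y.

y+8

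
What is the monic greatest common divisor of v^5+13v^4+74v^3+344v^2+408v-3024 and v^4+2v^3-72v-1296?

v^3+8v^2+48v+216

Repeated division with remainder:
  v^5+13v^4+74v^3+344v^2+408v-3024 = (v+11)(v^4+2v^3-72v-1296) + (52v^3+416v^2+2496v+11232)
  v^4+2v^3-72v-1296 = ((1/52)v-3/26)(52v^3+416v^2+2496v+11232) + (0)
Last nonzero remainder: 52v^3+416v^2+2496v+11232. Dividing through by 52 gives the monic gcd v^3+8v^2+48v+216.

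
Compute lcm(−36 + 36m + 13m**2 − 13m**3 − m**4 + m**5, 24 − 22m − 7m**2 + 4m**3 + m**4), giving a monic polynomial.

−144 + 108m + 88m**2 − 39m**3 − 17m**4 + 3m**5 + m**6

Euclidean algorithm in ℚ[m]:
  m**5 − m**4 − 13m**3 + 13m**2 + 36m − 36 = (m − 5)(m**4 + 4m**3 − 7m**2 − 22m + 24) + (14m**3 − 98m + 84)
  m**4 + 4m**3 − 7m**2 − 22m + 24 = ((1/14)m + 2/7)(14m**3 − 98m + 84) + (0)
Last nonzero remainder: 14m**3 − 98m + 84. Dividing through by 14 gives the monic gcd m**3 − 7m + 6.
Then lcm(f, g) = f·g / gcd(f, g); expanding and making the result monic gives the answer.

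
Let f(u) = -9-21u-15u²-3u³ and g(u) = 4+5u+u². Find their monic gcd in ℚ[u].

1+u

Apply the Euclidean algorithm:
  -3u³-15u²-21u-9 = (-3u)(u²+5u+4) + (-9u-9)
  u²+5u+4 = (-(1/9)u-4/9)(-9u-9) + (0)
Last nonzero remainder: -9u-9. Dividing through by -9 gives the monic gcd u+1.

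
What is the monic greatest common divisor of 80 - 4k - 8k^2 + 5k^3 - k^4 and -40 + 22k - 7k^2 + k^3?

-40 + 22k - 7k^2 + k^3

Apply the Euclidean algorithm:
  -k^4 + 5k^3 - 8k^2 - 4k + 80 = (-k - 2)(k^3 - 7k^2 + 22k - 40) + (0)
The last nonzero remainder k^3 - 7k^2 + 22k - 40 is already monic.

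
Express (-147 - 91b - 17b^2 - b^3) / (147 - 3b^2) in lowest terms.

Repeated division with remainder:
  -b^3 - 17b^2 - 91b - 147 = ((1/3)b + 17/3)(-3b^2 + 147) + (-140b - 980)
  -3b^2 + 147 = ((3/140)b - 3/20)(-140b - 980) + (0)
Last nonzero remainder: -140b - 980. Dividing through by -140 gives the monic gcd b + 7.
Cancel b + 7 from numerator and denominator to get the reduced form.

(21 + 10b + b^2)/(-21 + 3b)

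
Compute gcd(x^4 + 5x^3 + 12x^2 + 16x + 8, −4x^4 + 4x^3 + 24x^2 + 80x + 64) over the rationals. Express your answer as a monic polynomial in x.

x^3 + 3x^2 + 6x + 4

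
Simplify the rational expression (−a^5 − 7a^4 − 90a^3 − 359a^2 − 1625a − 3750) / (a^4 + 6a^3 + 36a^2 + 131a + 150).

Repeated division with remainder:
  −a^5 − 7a^4 − 90a^3 − 359a^2 − 1625a − 3750 = (−a − 1)(a^4 + 6a^3 + 36a^2 + 131a + 150) + (−48a^3 − 192a^2 − 1344a − 3600)
  a^4 + 6a^3 + 36a^2 + 131a + 150 = (−(1/48)a − 1/24)(−48a^3 − 192a^2 − 1344a − 3600) + (0)
Last nonzero remainder: −48a^3 − 192a^2 − 1344a − 3600. Dividing through by −48 gives the monic gcd a^3 + 4a^2 + 28a + 75.
Cancel a^3 + 4a^2 + 28a + 75 from numerator and denominator to get the reduced form.

(−a^2 − 3a − 50)/(a + 2)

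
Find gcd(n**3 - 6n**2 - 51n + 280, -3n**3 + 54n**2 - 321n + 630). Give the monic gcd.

By polynomial division,
  n**3 - 6n**2 - 51n + 280 = (-1/3)(-3n**3 + 54n**2 - 321n + 630) + (12n**2 - 158n + 490)
  -3n**3 + 54n**2 - 321n + 630 = (-(1/4)n + 29/24)(12n**2 - 158n + 490) + (-(91/12)n + 455/12)
  12n**2 - 158n + 490 = (-(144/91)n + 168/13)(-(91/12)n + 455/12) + (0)
Last nonzero remainder: -(91/12)n + 455/12. Dividing through by -91/12 gives the monic gcd n - 5.

n - 5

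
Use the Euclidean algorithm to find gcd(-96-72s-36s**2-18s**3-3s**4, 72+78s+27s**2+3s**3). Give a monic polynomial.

Euclidean algorithm in ℚ[s]:
  -3s**4-18s**3-36s**2-72s-96 = (-s+3)(3s**3+27s**2+78s+72) + (-39s**2-234s-312)
  3s**3+27s**2+78s+72 = (-(1/13)s-3/13)(-39s**2-234s-312) + (0)
Last nonzero remainder: -39s**2-234s-312. Dividing through by -39 gives the monic gcd s**2+6s+8.

8+6s+s**2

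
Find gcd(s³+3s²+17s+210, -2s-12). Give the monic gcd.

s+6

Euclidean algorithm in ℚ[s]:
  s³+3s²+17s+210 = (-(1/2)s²+(3/2)s-35/2)(-2s-12) + (0)
Last nonzero remainder: -2s-12. Dividing through by -2 gives the monic gcd s+6.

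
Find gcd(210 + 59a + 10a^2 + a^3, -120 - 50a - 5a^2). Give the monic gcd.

6 + a

Euclidean algorithm in ℚ[a]:
  a^3 + 10a^2 + 59a + 210 = (-(1/5)a)(-5a^2 - 50a - 120) + (35a + 210)
  -5a^2 - 50a - 120 = (-(1/7)a - 4/7)(35a + 210) + (0)
Last nonzero remainder: 35a + 210. Dividing through by 35 gives the monic gcd a + 6.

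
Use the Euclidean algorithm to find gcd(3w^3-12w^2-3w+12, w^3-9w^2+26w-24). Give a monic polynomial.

w-4

Apply the Euclidean algorithm:
  3w^3-12w^2-3w+12 = (3)(w^3-9w^2+26w-24) + (15w^2-81w+84)
  w^3-9w^2+26w-24 = ((1/15)w-6/25)(15w^2-81w+84) + ((24/25)w-96/25)
  15w^2-81w+84 = ((125/8)w-175/8)((24/25)w-96/25) + (0)
Last nonzero remainder: (24/25)w-96/25. Dividing through by 24/25 gives the monic gcd w-4.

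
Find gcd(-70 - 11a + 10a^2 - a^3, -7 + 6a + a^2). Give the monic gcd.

1

Apply the Euclidean algorithm:
  -a^3 + 10a^2 - 11a - 70 = (-a + 16)(a^2 + 6a - 7) + (-114a + 42)
  a^2 + 6a - 7 = (-(1/114)a - 121/2166)(-114a + 42) + (-1680/361)
  -114a + 42 = ((6859/280)a - 361/40)(-1680/361) + (0)
The last nonzero remainder is the constant -1680/361, so the polynomials are coprime and gcd = 1.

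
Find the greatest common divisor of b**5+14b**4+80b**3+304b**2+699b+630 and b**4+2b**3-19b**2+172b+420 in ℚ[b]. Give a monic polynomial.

By polynomial division,
  b**5+14b**4+80b**3+304b**2+699b+630 = (b+12)(b**4+2b**3-19b**2+172b+420) + (75b**3+360b**2-1785b-4410)
  b**4+2b**3-19b**2+172b+420 = ((1/75)b-14/375)(75b**3+360b**2-1785b-4410) + ((456/25)b**2+(4104/25)b+6384/25)
  75b**3+360b**2-1785b-4410 = ((625/152)b-2625/152)((456/25)b**2+(4104/25)b+6384/25) + (0)
Last nonzero remainder: (456/25)b**2+(4104/25)b+6384/25. Dividing through by 456/25 gives the monic gcd b**2+9b+14.

b**2+9b+14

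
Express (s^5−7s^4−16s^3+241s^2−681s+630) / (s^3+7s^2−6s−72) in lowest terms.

(s^3−10s^2+32s−35)/(s+4)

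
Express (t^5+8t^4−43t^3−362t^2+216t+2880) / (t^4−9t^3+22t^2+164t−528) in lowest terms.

By polynomial division,
  t^5+8t^4−43t^3−362t^2+216t+2880 = (t+17)(t^4−9t^3+22t^2+164t−528) + (88t^3−900t^2−2044t+11856)
  t^4−9t^3+22t^2+164t−528 = ((1/88)t+27/1936)(88t^3−900t^2−2044t+11856) + ((27965/484)t^2+(27965/484)t−83895/121)
  88t^3−900t^2−2044t+11856 = ((42592/27965)t−478192/27965)((27965/484)t^2+(27965/484)t−83895/121) + (0)
Last nonzero remainder: (27965/484)t^2+(27965/484)t−83895/121. Dividing through by 27965/484 gives the monic gcd t^2+t−12.
Cancel t^2+t−12 from numerator and denominator to get the reduced form.

(t^3+7t^2−38t−240)/(t^2−10t+44)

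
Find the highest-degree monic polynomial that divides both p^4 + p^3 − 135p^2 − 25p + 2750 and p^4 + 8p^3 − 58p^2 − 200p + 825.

By polynomial division,
  p^4 + p^3 − 135p^2 − 25p + 2750 = (p^4 + 8p^3 − 58p^2 − 200p + 825) + (−7p^3 − 77p^2 + 175p + 1925)
  p^4 + 8p^3 − 58p^2 − 200p + 825 = (−(1/7)p + 3/7)(−7p^3 − 77p^2 + 175p + 1925) + (0)
Last nonzero remainder: −7p^3 − 77p^2 + 175p + 1925. Dividing through by −7 gives the monic gcd p^3 + 11p^2 − 25p − 275.

p^3 + 11p^2 − 25p − 275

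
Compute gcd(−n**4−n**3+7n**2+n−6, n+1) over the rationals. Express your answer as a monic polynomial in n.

n+1

Euclidean algorithm in ℚ[n]:
  −n**4−n**3+7n**2+n−6 = (−n**3+7n−6)(n+1) + (0)
The last nonzero remainder n+1 is already monic.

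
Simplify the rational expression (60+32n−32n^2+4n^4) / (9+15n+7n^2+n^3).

(20−16n+4n^2)/(3+n)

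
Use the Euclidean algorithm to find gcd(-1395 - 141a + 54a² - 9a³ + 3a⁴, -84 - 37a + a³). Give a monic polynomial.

Repeated division with remainder:
  3a⁴ - 9a³ + 54a² - 141a - 1395 = (3a - 9)(a³ - 37a - 84) + (165a² - 222a - 2151)
  a³ - 37a - 84 = ((1/165)a + 74/9075)(165a² - 222a - 2151) + (-(67014/3025)a - 201042/3025)
  165a² - 222a - 2151 = (-(166375/22338)a + 722975/22338)(-(67014/3025)a - 201042/3025) + (0)
Last nonzero remainder: -(67014/3025)a - 201042/3025. Dividing through by -67014/3025 gives the monic gcd a + 3.

3 + a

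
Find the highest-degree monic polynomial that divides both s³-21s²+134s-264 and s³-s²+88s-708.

s-6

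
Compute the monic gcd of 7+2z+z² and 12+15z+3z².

1

Euclidean algorithm in ℚ[z]:
  z²+2z+7 = (1/3)(3z²+15z+12) + (-3z+3)
  3z²+15z+12 = (-z-6)(-3z+3) + (30)
  -3z+3 = (-(1/10)z+1/10)(30) + (0)
The last nonzero remainder is the constant 30, so the polynomials are coprime and gcd = 1.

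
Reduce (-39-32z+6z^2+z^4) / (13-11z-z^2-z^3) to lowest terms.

(3+2z-z^2)/(-1+z)

By polynomial division,
  z^4+6z^2-32z-39 = (-z+1)(-z^3-z^2-11z+13) + (-4z^2-8z-52)
  -z^3-z^2-11z+13 = ((1/4)z-1/4)(-4z^2-8z-52) + (0)
Last nonzero remainder: -4z^2-8z-52. Dividing through by -4 gives the monic gcd z^2+2z+13.
Cancel z^2+2z+13 from numerator and denominator to get the reduced form.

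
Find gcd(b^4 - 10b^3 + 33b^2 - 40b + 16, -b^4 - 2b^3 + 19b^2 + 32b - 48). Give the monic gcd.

Apply the Euclidean algorithm:
  b^4 - 10b^3 + 33b^2 - 40b + 16 = (-1)(-b^4 - 2b^3 + 19b^2 + 32b - 48) + (-12b^3 + 52b^2 - 8b - 32)
  -b^4 - 2b^3 + 19b^2 + 32b - 48 = ((1/12)b + 19/36)(-12b^3 + 52b^2 - 8b - 32) + (-(70/9)b^2 + (350/9)b - 280/9)
  -12b^3 + 52b^2 - 8b - 32 = ((54/35)b + 36/35)(-(70/9)b^2 + (350/9)b - 280/9) + (0)
Last nonzero remainder: -(70/9)b^2 + (350/9)b - 280/9. Dividing through by -70/9 gives the monic gcd b^2 - 5b + 4.

b^2 - 5b + 4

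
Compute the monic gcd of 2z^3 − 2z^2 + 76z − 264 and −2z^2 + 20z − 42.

z − 3

Apply the Euclidean algorithm:
  2z^3 − 2z^2 + 76z − 264 = (−z − 9)(−2z^2 + 20z − 42) + (214z − 642)
  −2z^2 + 20z − 42 = (−(1/107)z + 7/107)(214z − 642) + (0)
Last nonzero remainder: 214z − 642. Dividing through by 214 gives the monic gcd z − 3.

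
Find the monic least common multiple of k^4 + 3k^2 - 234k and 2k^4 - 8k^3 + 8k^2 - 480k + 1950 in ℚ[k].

Euclidean algorithm in ℚ[k]:
  k^4 + 3k^2 - 234k = (1/2)(2k^4 - 8k^3 + 8k^2 - 480k + 1950) + (4k^3 - k^2 + 6k - 975)
  2k^4 - 8k^3 + 8k^2 - 480k + 1950 = ((1/2)k - 15/8)(4k^3 - k^2 + 6k - 975) + ((25/8)k^2 + (75/4)k + 975/8)
  4k^3 - k^2 + 6k - 975 = ((32/25)k - 8)((25/8)k^2 + (75/4)k + 975/8) + (0)
Last nonzero remainder: (25/8)k^2 + (75/4)k + 975/8. Dividing through by 25/8 gives the monic gcd k^2 + 6k + 39.
Then lcm(f, g) = f·g / gcd(f, g); expanding and making the result monic gives the answer.

k^6 - 10k^5 + 28k^4 - 264k^3 + 2415k^2 - 5850k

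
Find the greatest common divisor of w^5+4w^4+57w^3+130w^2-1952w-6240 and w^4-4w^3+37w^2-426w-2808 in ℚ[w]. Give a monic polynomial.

w^3+5w^2+82w+312

Euclidean algorithm in ℚ[w]:
  w^5+4w^4+57w^3+130w^2-1952w-6240 = (w+8)(w^4-4w^3+37w^2-426w-2808) + (52w^3+260w^2+4264w+16224)
  w^4-4w^3+37w^2-426w-2808 = ((1/52)w-9/52)(52w^3+260w^2+4264w+16224) + (0)
Last nonzero remainder: 52w^3+260w^2+4264w+16224. Dividing through by 52 gives the monic gcd w^3+5w^2+82w+312.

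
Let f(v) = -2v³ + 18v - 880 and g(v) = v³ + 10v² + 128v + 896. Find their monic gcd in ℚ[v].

v + 8

Repeated division with remainder:
  -2v³ + 18v - 880 = (-2)(v³ + 10v² + 128v + 896) + (20v² + 274v + 912)
  v³ + 10v² + 128v + 896 = ((1/20)v - 37/200)(20v² + 274v + 912) + ((13309/100)v + 26618/25)
  20v² + 274v + 912 = ((2000/13309)v + 11400/13309)((13309/100)v + 26618/25) + (0)
Last nonzero remainder: (13309/100)v + 26618/25. Dividing through by 13309/100 gives the monic gcd v + 8.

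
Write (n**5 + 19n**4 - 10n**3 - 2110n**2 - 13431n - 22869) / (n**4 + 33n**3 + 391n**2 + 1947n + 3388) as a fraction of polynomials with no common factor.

(n**3 + n**2 - 105n - 297)/(n**2 + 15n + 44)

Repeated division with remainder:
  n**5 + 19n**4 - 10n**3 - 2110n**2 - 13431n - 22869 = (n - 14)(n**4 + 33n**3 + 391n**2 + 1947n + 3388) + (61n**3 + 1417n**2 + 10439n + 24563)
  n**4 + 33n**3 + 391n**2 + 1947n + 3388 = ((1/61)n + 596/3721)(61n**3 + 1417n**2 + 10439n + 24563) + (-(26400/3721)n**2 - (475200/3721)n - 2032800/3721)
  61n**3 + 1417n**2 + 10439n + 24563 = (-(226981/26400)n - 107909/2400)(-(26400/3721)n**2 - (475200/3721)n - 2032800/3721) + (0)
Last nonzero remainder: -(26400/3721)n**2 - (475200/3721)n - 2032800/3721. Dividing through by -26400/3721 gives the monic gcd n**2 + 18n + 77.
Cancel n**2 + 18n + 77 from numerator and denominator to get the reduced form.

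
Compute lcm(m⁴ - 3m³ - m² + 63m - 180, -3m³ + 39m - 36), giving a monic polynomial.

m⁵ - 4m⁴ + 2m³ + 64m² - 243m + 180

Euclidean algorithm in ℚ[m]:
  m⁴ - 3m³ - m² + 63m - 180 = (-(1/3)m + 1)(-3m³ + 39m - 36) + (12m² + 12m - 144)
  -3m³ + 39m - 36 = (-(1/4)m + 1/4)(12m² + 12m - 144) + (0)
Last nonzero remainder: 12m² + 12m - 144. Dividing through by 12 gives the monic gcd m² + m - 12.
Then lcm(f, g) = f·g / gcd(f, g); expanding and making the result monic gives the answer.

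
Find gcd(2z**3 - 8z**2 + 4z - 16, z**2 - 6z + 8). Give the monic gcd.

Repeated division with remainder:
  2z**3 - 8z**2 + 4z - 16 = (2z + 4)(z**2 - 6z + 8) + (12z - 48)
  z**2 - 6z + 8 = ((1/12)z - 1/6)(12z - 48) + (0)
Last nonzero remainder: 12z - 48. Dividing through by 12 gives the monic gcd z - 4.

z - 4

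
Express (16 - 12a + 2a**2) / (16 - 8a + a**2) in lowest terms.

(-4 + 2a)/(-4 + a)

Repeated division with remainder:
  2a**2 - 12a + 16 = (2)(a**2 - 8a + 16) + (4a - 16)
  a**2 - 8a + 16 = ((1/4)a - 1)(4a - 16) + (0)
Last nonzero remainder: 4a - 16. Dividing through by 4 gives the monic gcd a - 4.
Cancel a - 4 from numerator and denominator to get the reduced form.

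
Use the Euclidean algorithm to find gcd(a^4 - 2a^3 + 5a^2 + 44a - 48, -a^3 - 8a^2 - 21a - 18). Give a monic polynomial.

a + 3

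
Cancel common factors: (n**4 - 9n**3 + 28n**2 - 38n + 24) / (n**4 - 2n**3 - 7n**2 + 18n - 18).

(n - 4)/(n + 3)

By polynomial division,
  n**4 - 9n**3 + 28n**2 - 38n + 24 = (n**4 - 2n**3 - 7n**2 + 18n - 18) + (-7n**3 + 35n**2 - 56n + 42)
  n**4 - 2n**3 - 7n**2 + 18n - 18 = (-(1/7)n - 3/7)(-7n**3 + 35n**2 - 56n + 42) + (0)
Last nonzero remainder: -7n**3 + 35n**2 - 56n + 42. Dividing through by -7 gives the monic gcd n**3 - 5n**2 + 8n - 6.
Cancel n**3 - 5n**2 + 8n - 6 from numerator and denominator to get the reduced form.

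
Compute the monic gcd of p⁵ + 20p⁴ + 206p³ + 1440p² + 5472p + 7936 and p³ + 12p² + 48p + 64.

p² + 8p + 16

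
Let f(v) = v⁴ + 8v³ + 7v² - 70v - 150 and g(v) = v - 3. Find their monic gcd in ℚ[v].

v - 3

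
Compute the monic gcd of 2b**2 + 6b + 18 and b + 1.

Repeated division with remainder:
  2b**2 + 6b + 18 = (2b + 4)(b + 1) + (14)
  b + 1 = ((1/14)b + 1/14)(14) + (0)
The last nonzero remainder is the constant 14, so the polynomials are coprime and gcd = 1.

1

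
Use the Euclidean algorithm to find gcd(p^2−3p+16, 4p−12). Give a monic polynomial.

By polynomial division,
  p^2−3p+16 = ((1/4)p)(4p−12) + (16)
  4p−12 = ((1/4)p−3/4)(16) + (0)
The last nonzero remainder is the constant 16, so the polynomials are coprime and gcd = 1.

1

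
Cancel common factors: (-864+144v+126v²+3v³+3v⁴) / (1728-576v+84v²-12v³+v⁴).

Repeated division with remainder:
  3v⁴+3v³+126v²+144v-864 = (3)(v⁴-12v³+84v²-576v+1728) + (39v³-126v²+1872v-6048)
  v⁴-12v³+84v²-576v+1728 = ((1/39)v-38/169)(39v³-126v²+1872v-6048) + ((1296/169)v²+62208/169)
  39v³-126v²+1872v-6048 = ((2197/432)v-1183/72)((1296/169)v²+62208/169) + (0)
Last nonzero remainder: (1296/169)v²+62208/169. Dividing through by 1296/169 gives the monic gcd v²+48.
Cancel v²+48 from numerator and denominator to get the reduced form.

(-18+3v+3v²)/(36-12v+v²)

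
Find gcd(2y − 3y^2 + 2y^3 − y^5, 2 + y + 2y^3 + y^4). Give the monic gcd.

2 − y + y^2 + y^3

By polynomial division,
  −y^5 + 2y^3 − 3y^2 + 2y = (−y + 2)(y^4 + 2y^3 + y + 2) + (−2y^3 − 2y^2 + 2y − 4)
  y^4 + 2y^3 + y + 2 = (−(1/2)y − 1/2)(−2y^3 − 2y^2 + 2y − 4) + (0)
Last nonzero remainder: −2y^3 − 2y^2 + 2y − 4. Dividing through by −2 gives the monic gcd y^3 + y^2 − y + 2.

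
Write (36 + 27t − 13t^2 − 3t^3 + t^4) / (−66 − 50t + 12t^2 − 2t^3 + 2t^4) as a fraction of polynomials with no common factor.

(−12 − t + t^2)/(22 + 2t + 2t^2)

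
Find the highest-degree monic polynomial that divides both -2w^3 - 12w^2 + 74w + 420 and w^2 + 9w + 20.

Repeated division with remainder:
  -2w^3 - 12w^2 + 74w + 420 = (-2w + 6)(w^2 + 9w + 20) + (60w + 300)
  w^2 + 9w + 20 = ((1/60)w + 1/15)(60w + 300) + (0)
Last nonzero remainder: 60w + 300. Dividing through by 60 gives the monic gcd w + 5.

w + 5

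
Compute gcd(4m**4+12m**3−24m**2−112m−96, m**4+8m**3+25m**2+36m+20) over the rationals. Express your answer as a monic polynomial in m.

m**2+4m+4

By polynomial division,
  4m**4+12m**3−24m**2−112m−96 = (4)(m**4+8m**3+25m**2+36m+20) + (−20m**3−124m**2−256m−176)
  m**4+8m**3+25m**2+36m+20 = (−(1/20)m−9/100)(−20m**3−124m**2−256m−176) + ((26/25)m**2+(104/25)m+104/25)
  −20m**3−124m**2−256m−176 = (−(250/13)m−550/13)((26/25)m**2+(104/25)m+104/25) + (0)
Last nonzero remainder: (26/25)m**2+(104/25)m+104/25. Dividing through by 26/25 gives the monic gcd m**2+4m+4.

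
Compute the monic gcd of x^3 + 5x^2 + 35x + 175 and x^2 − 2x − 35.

Apply the Euclidean algorithm:
  x^3 + 5x^2 + 35x + 175 = (x + 7)(x^2 − 2x − 35) + (84x + 420)
  x^2 − 2x − 35 = ((1/84)x − 1/12)(84x + 420) + (0)
Last nonzero remainder: 84x + 420. Dividing through by 84 gives the monic gcd x + 5.

x + 5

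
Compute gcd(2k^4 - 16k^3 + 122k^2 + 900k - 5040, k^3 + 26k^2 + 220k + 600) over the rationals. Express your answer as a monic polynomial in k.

Repeated division with remainder:
  2k^4 - 16k^3 + 122k^2 + 900k - 5040 = (2k - 68)(k^3 + 26k^2 + 220k + 600) + (1450k^2 + 14660k + 35760)
  k^3 + 26k^2 + 220k + 600 = ((1/1450)k + 1152/105125)(1450k^2 + 14660k + 35760) + ((729316/21025)k + 4375896/21025)
  1450k^2 + 14660k + 35760 = ((15243125/364658)k + 31327250/182329)((729316/21025)k + 4375896/21025) + (0)
Last nonzero remainder: (729316/21025)k + 4375896/21025. Dividing through by 729316/21025 gives the monic gcd k + 6.

k + 6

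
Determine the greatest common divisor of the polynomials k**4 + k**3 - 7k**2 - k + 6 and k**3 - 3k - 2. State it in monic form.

Repeated division with remainder:
  k**4 + k**3 - 7k**2 - k + 6 = (k + 1)(k**3 - 3k - 2) + (-4k**2 + 4k + 8)
  k**3 - 3k - 2 = (-(1/4)k - 1/4)(-4k**2 + 4k + 8) + (0)
Last nonzero remainder: -4k**2 + 4k + 8. Dividing through by -4 gives the monic gcd k**2 - k - 2.

k**2 - k - 2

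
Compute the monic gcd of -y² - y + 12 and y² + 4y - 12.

1

By polynomial division,
  -y² - y + 12 = (-1)(y² + 4y - 12) + (3y)
  y² + 4y - 12 = ((1/3)y + 4/3)(3y) + (-12)
  3y = (-(1/4)y)(-12) + (0)
The last nonzero remainder is the constant -12, so the polynomials are coprime and gcd = 1.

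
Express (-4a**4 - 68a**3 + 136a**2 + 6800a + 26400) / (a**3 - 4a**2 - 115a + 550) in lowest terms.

(-4a**2 - 64a - 240)/(a - 5)

By polynomial division,
  -4a**4 - 68a**3 + 136a**2 + 6800a + 26400 = (-4a - 84)(a**3 - 4a**2 - 115a + 550) + (-660a**2 - 660a + 72600)
  a**3 - 4a**2 - 115a + 550 = (-(1/660)a + 1/132)(-660a**2 - 660a + 72600) + (0)
Last nonzero remainder: -660a**2 - 660a + 72600. Dividing through by -660 gives the monic gcd a**2 + a - 110.
Cancel a**2 + a - 110 from numerator and denominator to get the reduced form.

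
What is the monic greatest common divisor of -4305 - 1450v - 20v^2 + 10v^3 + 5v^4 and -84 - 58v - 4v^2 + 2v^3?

Apply the Euclidean algorithm:
  5v^4 + 10v^3 - 20v^2 - 1450v - 4305 = ((5/2)v + 10)(2v^3 - 4v^2 - 58v - 84) + (165v^2 - 660v - 3465)
  2v^3 - 4v^2 - 58v - 84 = ((2/165)v + 4/165)(165v^2 - 660v - 3465) + (0)
Last nonzero remainder: 165v^2 - 660v - 3465. Dividing through by 165 gives the monic gcd v^2 - 4v - 21.

-21 - 4v + v^2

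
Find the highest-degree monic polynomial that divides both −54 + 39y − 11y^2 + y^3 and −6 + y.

−6 + y

By polynomial division,
  y^3 − 11y^2 + 39y − 54 = (y^2 − 5y + 9)(y − 6) + (0)
The last nonzero remainder y − 6 is already monic.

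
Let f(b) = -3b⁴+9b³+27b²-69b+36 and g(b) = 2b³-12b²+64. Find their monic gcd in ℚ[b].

Apply the Euclidean algorithm:
  -3b⁴+9b³+27b²-69b+36 = (-(3/2)b-9/2)(2b³-12b²+64) + (-27b²+27b+324)
  2b³-12b²+64 = (-(2/27)b+10/27)(-27b²+27b+324) + (14b-56)
  -27b²+27b+324 = (-(27/14)b-81/14)(14b-56) + (0)
Last nonzero remainder: 14b-56. Dividing through by 14 gives the monic gcd b-4.

b-4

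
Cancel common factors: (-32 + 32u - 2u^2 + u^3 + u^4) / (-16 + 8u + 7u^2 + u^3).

(8 - 2u + u^2)/(4 + u)

By polynomial division,
  u^4 + u^3 - 2u^2 + 32u - 32 = (u - 6)(u^3 + 7u^2 + 8u - 16) + (32u^2 + 96u - 128)
  u^3 + 7u^2 + 8u - 16 = ((1/32)u + 1/8)(32u^2 + 96u - 128) + (0)
Last nonzero remainder: 32u^2 + 96u - 128. Dividing through by 32 gives the monic gcd u^2 + 3u - 4.
Cancel u^2 + 3u - 4 from numerator and denominator to get the reduced form.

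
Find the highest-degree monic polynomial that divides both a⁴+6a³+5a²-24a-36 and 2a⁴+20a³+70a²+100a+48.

a²+5a+6

Apply the Euclidean algorithm:
  a⁴+6a³+5a²-24a-36 = (1/2)(2a⁴+20a³+70a²+100a+48) + (-4a³-30a²-74a-60)
  2a⁴+20a³+70a²+100a+48 = (-(1/2)a-5/4)(-4a³-30a²-74a-60) + (-(9/2)a²-(45/2)a-27)
  -4a³-30a²-74a-60 = ((8/9)a+20/9)(-(9/2)a²-(45/2)a-27) + (0)
Last nonzero remainder: -(9/2)a²-(45/2)a-27. Dividing through by -9/2 gives the monic gcd a²+5a+6.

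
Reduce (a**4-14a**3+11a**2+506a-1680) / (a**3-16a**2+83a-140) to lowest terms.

Apply the Euclidean algorithm:
  a**4-14a**3+11a**2+506a-1680 = (a+2)(a**3-16a**2+83a-140) + (-40a**2+480a-1400)
  a**3-16a**2+83a-140 = (-(1/40)a+1/10)(-40a**2+480a-1400) + (0)
Last nonzero remainder: -40a**2+480a-1400. Dividing through by -40 gives the monic gcd a**2-12a+35.
Cancel a**2-12a+35 from numerator and denominator to get the reduced form.

(a**2-2a-48)/(a-4)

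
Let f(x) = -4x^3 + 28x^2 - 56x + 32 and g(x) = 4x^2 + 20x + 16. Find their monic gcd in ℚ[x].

Apply the Euclidean algorithm:
  -4x^3 + 28x^2 - 56x + 32 = (-x + 12)(4x^2 + 20x + 16) + (-280x - 160)
  4x^2 + 20x + 16 = (-(1/70)x - 31/490)(-280x - 160) + (288/49)
  -280x - 160 = (-(1715/36)x - 245/9)(288/49) + (0)
The last nonzero remainder is the constant 288/49, so the polynomials are coprime and gcd = 1.

1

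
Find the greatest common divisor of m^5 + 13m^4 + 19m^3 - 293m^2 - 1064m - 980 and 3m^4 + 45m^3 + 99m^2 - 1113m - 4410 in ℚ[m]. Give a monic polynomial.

m^3 + 9m^2 - 21m - 245

Euclidean algorithm in ℚ[m]:
  m^5 + 13m^4 + 19m^3 - 293m^2 - 1064m - 980 = ((1/3)m - 2/3)(3m^4 + 45m^3 + 99m^2 - 1113m - 4410) + (16m^3 + 144m^2 - 336m - 3920)
  3m^4 + 45m^3 + 99m^2 - 1113m - 4410 = ((3/16)m + 9/8)(16m^3 + 144m^2 - 336m - 3920) + (0)
Last nonzero remainder: 16m^3 + 144m^2 - 336m - 3920. Dividing through by 16 gives the monic gcd m^3 + 9m^2 - 21m - 245.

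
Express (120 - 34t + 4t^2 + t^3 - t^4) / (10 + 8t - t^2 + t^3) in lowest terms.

By polynomial division,
  -t^4 + t^3 + 4t^2 - 34t + 120 = (-t)(t^3 - t^2 + 8t + 10) + (12t^2 - 24t + 120)
  t^3 - t^2 + 8t + 10 = ((1/12)t + 1/12)(12t^2 - 24t + 120) + (0)
Last nonzero remainder: 12t^2 - 24t + 120. Dividing through by 12 gives the monic gcd t^2 - 2t + 10.
Cancel t^2 - 2t + 10 from numerator and denominator to get the reduced form.

(12 - t - t^2)/(1 + t)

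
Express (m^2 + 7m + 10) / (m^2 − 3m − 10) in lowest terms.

(m + 5)/(m − 5)

Euclidean algorithm in ℚ[m]:
  m^2 + 7m + 10 = (m^2 − 3m − 10) + (10m + 20)
  m^2 − 3m − 10 = ((1/10)m − 1/2)(10m + 20) + (0)
Last nonzero remainder: 10m + 20. Dividing through by 10 gives the monic gcd m + 2.
Cancel m + 2 from numerator and denominator to get the reduced form.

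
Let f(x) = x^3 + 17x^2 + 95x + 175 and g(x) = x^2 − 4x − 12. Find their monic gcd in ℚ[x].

Euclidean algorithm in ℚ[x]:
  x^3 + 17x^2 + 95x + 175 = (x + 21)(x^2 − 4x − 12) + (191x + 427)
  x^2 − 4x − 12 = ((1/191)x − 1191/36481)(191x + 427) + (70785/36481)
  191x + 427 = ((6967871/70785)x + 15577387/70785)(70785/36481) + (0)
The last nonzero remainder is the constant 70785/36481, so the polynomials are coprime and gcd = 1.

1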